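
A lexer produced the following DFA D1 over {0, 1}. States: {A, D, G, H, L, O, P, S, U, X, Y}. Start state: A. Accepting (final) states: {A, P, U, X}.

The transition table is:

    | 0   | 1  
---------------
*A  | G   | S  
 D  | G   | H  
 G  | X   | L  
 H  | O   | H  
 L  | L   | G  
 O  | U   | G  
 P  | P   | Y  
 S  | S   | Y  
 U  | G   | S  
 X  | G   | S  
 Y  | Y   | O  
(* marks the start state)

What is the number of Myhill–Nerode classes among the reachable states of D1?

Reachable states from the start: {A,G,L,O,S,U,X,Y}. Unreachable: {D,H,P} — drop them.
Start with accepting vs non-accepting: {A,U,X} | {G,L,O,S,Y}.
Split {G,L,O,S,Y} by δ(·,0) → {L,S,Y} and {G,O}.
Refine {L,S,Y} on symbol 1: members go to different blocks, giving {L,Y} and {S}.
Split {G,O} by δ(·,1) → {O} and {G}.
Refine {L,Y} on symbol 1: members go to different blocks, giving {Y} and {L}.
Stable partition: {A,U,X} | {Y} | {O} | {S} | {G} | {L} — 6 equivalence classes.

6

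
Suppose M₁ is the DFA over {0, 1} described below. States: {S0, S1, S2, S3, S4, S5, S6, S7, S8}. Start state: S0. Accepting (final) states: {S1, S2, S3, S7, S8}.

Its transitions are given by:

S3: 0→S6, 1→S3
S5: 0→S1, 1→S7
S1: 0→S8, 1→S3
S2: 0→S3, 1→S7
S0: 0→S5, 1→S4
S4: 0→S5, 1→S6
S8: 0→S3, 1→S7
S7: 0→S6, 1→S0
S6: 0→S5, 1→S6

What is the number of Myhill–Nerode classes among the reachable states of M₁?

6

First remove the unreachable states {S2}; 8 states remain.
Start with accepting vs non-accepting: {S1,S3,S7,S8} | {S0,S4,S5,S6}.
On input 0, block {S1,S3,S7,S8} splits into {S1,S8} and {S3,S7}.
Split {S1,S8} by δ(·,0) → {S1} and {S8}.
On input 0, block {S0,S4,S5,S6} splits into {S0,S4,S6} and {S5}.
On input 1, block {S3,S7} splits into {S3} and {S7}.
Stable partition: {S1} | {S0,S4,S6} | {S3} | {S8} | {S5} | {S7} — 6 equivalence classes.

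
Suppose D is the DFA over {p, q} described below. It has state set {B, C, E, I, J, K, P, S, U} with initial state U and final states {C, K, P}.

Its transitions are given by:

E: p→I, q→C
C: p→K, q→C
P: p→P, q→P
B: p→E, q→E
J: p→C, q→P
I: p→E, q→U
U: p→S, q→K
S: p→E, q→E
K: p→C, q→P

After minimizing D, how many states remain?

3

Reachable states from the start: {C,E,I,K,P,S,U}. Unreachable: {B,J} — drop them.
P0 = {C,K,P} | {E,I,S,U}.
On input q, block {E,I,S,U} splits into {I,S} and {E,U}.
The partition is now stable with 3 blocks: {C,K,P} | {I,S} | {E,U}.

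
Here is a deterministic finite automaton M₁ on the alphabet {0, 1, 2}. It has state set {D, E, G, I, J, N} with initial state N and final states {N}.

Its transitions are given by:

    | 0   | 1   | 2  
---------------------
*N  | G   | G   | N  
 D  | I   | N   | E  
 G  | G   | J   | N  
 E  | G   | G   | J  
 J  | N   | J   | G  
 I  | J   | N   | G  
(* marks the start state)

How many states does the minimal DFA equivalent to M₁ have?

3

States {D,E,I} cannot be reached from the start state, so discard them.
Start with accepting vs non-accepting: {N} | {G,J}.
Refine {G,J} on symbol 0: members go to different blocks, giving {J} and {G}.
No further refinement is possible. Final partition (3 blocks): {N} | {J} | {G}.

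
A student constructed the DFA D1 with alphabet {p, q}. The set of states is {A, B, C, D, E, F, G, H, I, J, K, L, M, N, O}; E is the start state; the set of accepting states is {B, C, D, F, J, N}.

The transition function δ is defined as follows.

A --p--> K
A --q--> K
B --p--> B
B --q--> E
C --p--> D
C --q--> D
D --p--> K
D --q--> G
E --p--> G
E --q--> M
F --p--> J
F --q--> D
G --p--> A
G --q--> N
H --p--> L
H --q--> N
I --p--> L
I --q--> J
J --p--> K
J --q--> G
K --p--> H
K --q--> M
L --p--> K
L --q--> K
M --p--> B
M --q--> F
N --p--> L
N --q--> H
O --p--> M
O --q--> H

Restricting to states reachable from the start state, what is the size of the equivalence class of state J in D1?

First remove the unreachable states {C,I,O}; 12 states remain.
Initial partition by acceptance: {B,D,F,J,N} | {A,E,G,H,K,L,M}.
Split {B,D,F,J,N} by δ(·,p) → {D,J,N} and {B,F}.
Refine {A,E,G,H,K,L,M} on symbol p: members go to different blocks, giving {A,E,G,H,K,L} and {M}.
On input q, block {A,E,G,H,K,L} splits into {A,L} and {E,K} and {G,H}.
Refine {D,J,N} on symbol p: members go to different blocks, giving {D,J} and {N}.
Split {B,F} by δ(·,p) → {B} and {F}.
No further refinement is possible. Final partition (8 blocks): {D,J} | {A,L} | {B} | {M} | {E,K} | {G,H} | {N} | {F}.
The equivalence class containing J is {D,J}, of size 2.

2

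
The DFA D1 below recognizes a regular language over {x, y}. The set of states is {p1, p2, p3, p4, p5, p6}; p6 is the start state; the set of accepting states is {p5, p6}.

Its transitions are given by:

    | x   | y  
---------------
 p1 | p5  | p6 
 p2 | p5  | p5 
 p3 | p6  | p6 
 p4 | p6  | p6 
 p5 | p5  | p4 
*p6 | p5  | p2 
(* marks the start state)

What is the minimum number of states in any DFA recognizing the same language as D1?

Reachable states from the start: {p2,p4,p5,p6}. Unreachable: {p1,p3} — drop them.
Initial partition by acceptance: {p5,p6} | {p2,p4}.
No further refinement is possible. Final partition (2 blocks): {p5,p6} | {p2,p4}.

2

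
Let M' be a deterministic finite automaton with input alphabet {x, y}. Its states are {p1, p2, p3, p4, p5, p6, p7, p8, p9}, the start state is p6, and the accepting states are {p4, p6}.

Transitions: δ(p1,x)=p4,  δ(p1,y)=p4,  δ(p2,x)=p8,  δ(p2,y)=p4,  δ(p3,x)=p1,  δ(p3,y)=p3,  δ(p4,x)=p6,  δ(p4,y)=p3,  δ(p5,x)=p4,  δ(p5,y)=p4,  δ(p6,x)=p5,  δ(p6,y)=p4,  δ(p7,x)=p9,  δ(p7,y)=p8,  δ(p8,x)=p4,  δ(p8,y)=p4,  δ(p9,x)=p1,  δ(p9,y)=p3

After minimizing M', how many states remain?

First remove the unreachable states {p2,p7,p8,p9}; 5 states remain.
P0 = {p4,p6} | {p1,p3,p5}.
Refine {p4,p6} on symbol x: members go to different blocks, giving {p4} and {p6}.
Split {p1,p3,p5} by δ(·,x) → {p1,p5} and {p3}.
No further refinement is possible. Final partition (4 blocks): {p4} | {p1,p5} | {p6} | {p3}.

4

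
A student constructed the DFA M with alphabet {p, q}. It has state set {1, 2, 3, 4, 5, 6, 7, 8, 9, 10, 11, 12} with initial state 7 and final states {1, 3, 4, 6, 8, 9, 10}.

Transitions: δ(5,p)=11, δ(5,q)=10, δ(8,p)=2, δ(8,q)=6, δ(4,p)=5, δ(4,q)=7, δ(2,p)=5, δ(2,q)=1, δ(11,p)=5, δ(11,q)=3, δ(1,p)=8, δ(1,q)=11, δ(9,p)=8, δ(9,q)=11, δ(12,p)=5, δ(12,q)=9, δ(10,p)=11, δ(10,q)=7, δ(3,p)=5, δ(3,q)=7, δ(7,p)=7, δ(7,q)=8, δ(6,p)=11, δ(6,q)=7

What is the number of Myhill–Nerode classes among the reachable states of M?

First remove the unreachable states {4,9,12}; 9 states remain.
P0 = {1,3,6,8,10} | {2,5,7,11}.
On input p, block {1,3,6,8,10} splits into {3,6,8,10} and {1}.
Refine {3,6,8,10} on symbol q: members go to different blocks, giving {3,6,10} and {8}.
On input q, block {2,5,7,11} splits into {5,11} and {2} and {7}.
No further refinement is possible. Final partition (6 blocks): {3,6,10} | {5,11} | {1} | {8} | {2} | {7}.

6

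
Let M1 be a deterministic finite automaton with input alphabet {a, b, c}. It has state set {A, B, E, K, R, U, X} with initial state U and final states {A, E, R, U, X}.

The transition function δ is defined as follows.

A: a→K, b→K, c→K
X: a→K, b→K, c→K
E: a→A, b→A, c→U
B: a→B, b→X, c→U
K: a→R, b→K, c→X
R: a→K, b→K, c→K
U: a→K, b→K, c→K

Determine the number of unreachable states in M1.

Starting at U and following transitions, the reachable set is {K, R, U, X}. That leaves A, B, E unreachable — 3 in total.

3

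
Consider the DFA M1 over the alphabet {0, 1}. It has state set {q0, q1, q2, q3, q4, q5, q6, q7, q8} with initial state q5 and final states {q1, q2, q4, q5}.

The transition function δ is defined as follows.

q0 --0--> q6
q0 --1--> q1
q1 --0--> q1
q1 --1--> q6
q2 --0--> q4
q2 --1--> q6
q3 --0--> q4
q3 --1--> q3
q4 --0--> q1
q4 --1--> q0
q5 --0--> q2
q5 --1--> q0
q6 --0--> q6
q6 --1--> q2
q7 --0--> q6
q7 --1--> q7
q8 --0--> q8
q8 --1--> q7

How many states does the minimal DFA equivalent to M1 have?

Reachable states from the start: {q0,q1,q2,q4,q5,q6}. Unreachable: {q3,q7,q8} — drop them.
Initial partition by acceptance: {q1,q2,q4,q5} | {q0,q6}.
No further refinement is possible. Final partition (2 blocks): {q1,q2,q4,q5} | {q0,q6}.

2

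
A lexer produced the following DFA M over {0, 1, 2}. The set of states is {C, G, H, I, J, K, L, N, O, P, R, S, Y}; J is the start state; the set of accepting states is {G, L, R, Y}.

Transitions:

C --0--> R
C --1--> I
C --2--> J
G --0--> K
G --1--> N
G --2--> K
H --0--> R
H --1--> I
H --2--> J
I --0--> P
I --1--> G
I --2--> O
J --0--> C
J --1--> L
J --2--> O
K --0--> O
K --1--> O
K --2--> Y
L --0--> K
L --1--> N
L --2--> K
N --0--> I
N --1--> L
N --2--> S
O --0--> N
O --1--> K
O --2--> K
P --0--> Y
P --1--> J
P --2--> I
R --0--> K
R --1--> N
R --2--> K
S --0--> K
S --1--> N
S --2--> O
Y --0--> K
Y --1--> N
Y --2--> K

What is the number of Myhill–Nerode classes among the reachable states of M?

States {H} cannot be reached from the start state, so discard them.
Initial partition by acceptance: {G,L,R,Y} | {C,I,J,K,N,O,P,S}.
Split {C,I,J,K,N,O,P,S} by δ(·,0) → {I,J,K,N,O,S} and {C,P}.
On input 0, block {I,J,K,N,O,S} splits into {K,N,O,S} and {I,J}.
Split {K,N,O,S} by δ(·,0) → {K,O,S} and {N}.
Refine {K,O,S} on symbol 0: members go to different blocks, giving {K,S} and {O}.
Refine {K,S} on symbol 0: members go to different blocks, giving {S} and {K}.
Stable partition: {G,L,R,Y} | {S} | {C,P} | {I,J} | {N} | {O} | {K} — 7 equivalence classes.

7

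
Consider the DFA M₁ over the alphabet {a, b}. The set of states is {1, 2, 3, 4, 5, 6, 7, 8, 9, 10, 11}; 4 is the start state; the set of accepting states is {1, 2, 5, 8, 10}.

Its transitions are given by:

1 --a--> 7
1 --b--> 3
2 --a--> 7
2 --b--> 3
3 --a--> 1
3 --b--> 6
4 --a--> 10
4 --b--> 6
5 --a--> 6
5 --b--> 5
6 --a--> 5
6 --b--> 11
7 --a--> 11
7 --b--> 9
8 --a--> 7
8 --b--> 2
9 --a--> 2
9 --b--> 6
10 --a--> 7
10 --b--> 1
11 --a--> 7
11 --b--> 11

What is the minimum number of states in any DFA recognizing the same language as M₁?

Reachable states from the start: {1,2,3,4,5,6,7,9,10,11}. Unreachable: {8} — drop them.
P0 = {1,2,5,10} | {3,4,6,7,9,11}.
Refine {1,2,5,10} on symbol b: members go to different blocks, giving {1,2} and {5,10}.
Refine {3,4,6,7,9,11} on symbol a: members go to different blocks, giving {3,9} and {4,6} and {7,11}.
Split {5,10} by δ(·,a) → {5} and {10}.
Refine {4,6} on symbol a: members go to different blocks, giving {4} and {6}.
Split {7,11} by δ(·,b) → {7} and {11}.
The partition is now stable with 8 blocks: {1,2} | {3,9} | {5} | {4} | {7} | {10} | {6} | {11}.

8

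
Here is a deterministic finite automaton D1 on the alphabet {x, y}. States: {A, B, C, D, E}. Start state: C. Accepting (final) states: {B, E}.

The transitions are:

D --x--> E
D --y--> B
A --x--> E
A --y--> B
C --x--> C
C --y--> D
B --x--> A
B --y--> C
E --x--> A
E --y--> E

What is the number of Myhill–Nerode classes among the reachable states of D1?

Start with accepting vs non-accepting: {B,E} | {A,C,D}.
Split {B,E} by δ(·,y) → {B} and {E}.
Refine {A,C,D} on symbol x: members go to different blocks, giving {A,D} and {C}.
The partition is now stable with 4 blocks: {B} | {A,D} | {E} | {C}.

4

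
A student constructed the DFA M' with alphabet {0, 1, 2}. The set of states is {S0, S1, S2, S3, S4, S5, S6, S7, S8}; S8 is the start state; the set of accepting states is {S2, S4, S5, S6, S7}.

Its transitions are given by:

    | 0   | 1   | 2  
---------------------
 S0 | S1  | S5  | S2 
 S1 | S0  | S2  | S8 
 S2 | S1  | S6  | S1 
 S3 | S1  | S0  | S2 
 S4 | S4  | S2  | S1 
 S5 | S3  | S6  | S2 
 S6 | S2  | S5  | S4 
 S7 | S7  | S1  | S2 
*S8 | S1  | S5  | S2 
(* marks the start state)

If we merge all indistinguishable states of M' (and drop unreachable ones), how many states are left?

States {S7} cannot be reached from the start state, so discard them.
P0 = {S2,S4,S5,S6} | {S0,S1,S3,S8}.
On input 0, block {S2,S4,S5,S6} splits into {S2,S5} and {S4,S6}.
On input 2, block {S2,S5} splits into {S2} and {S5}.
Split {S0,S1,S3,S8} by δ(·,1) → {S0,S8} and {S1} and {S3}.
On input 0, block {S4,S6} splits into {S4} and {S6}.
The partition is now stable with 7 blocks: {S2} | {S0,S8} | {S4} | {S5} | {S1} | {S3} | {S6}.

7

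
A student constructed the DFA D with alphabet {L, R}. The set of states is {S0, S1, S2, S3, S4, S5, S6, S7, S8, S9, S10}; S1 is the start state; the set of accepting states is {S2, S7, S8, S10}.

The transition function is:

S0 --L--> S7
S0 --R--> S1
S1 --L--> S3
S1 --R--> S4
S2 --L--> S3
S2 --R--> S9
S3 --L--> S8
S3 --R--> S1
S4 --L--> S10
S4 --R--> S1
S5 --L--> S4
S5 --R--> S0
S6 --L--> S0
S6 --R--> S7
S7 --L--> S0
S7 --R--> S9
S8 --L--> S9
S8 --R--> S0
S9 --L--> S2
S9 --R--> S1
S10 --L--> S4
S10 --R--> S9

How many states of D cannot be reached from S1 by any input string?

BFS from S1 reaches {S0, S1, S2, S3, S4, S7, S8, S9, S10}; the 2 state(s) S5, S6 are never visited.

2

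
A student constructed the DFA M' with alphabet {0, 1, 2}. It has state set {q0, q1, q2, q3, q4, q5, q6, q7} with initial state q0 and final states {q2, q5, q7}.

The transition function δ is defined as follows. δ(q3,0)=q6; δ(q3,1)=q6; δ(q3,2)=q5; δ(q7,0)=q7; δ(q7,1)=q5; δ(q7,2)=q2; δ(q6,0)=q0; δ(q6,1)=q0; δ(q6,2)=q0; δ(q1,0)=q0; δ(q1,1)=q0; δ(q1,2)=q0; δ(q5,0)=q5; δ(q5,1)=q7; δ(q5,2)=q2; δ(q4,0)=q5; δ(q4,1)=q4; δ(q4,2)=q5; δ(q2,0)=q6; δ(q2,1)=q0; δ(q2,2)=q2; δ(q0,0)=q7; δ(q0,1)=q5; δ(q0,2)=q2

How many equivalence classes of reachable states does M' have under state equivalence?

4

First remove the unreachable states {q1,q3,q4}; 5 states remain.
Start with accepting vs non-accepting: {q2,q5,q7} | {q0,q6}.
On input 0, block {q2,q5,q7} splits into {q5,q7} and {q2}.
On input 0, block {q0,q6} splits into {q0} and {q6}.
The partition is now stable with 4 blocks: {q5,q7} | {q0} | {q2} | {q6}.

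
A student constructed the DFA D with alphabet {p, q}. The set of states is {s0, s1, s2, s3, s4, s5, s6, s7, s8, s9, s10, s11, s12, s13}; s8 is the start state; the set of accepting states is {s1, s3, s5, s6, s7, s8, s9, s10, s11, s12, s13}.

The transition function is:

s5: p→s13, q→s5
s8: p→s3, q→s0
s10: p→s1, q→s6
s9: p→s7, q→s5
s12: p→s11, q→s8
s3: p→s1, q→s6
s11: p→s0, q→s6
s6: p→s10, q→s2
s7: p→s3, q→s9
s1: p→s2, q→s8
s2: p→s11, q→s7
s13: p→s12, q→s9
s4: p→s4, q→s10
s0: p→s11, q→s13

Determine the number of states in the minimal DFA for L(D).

States {s4} cannot be reached from the start state, so discard them.
Initial partition by acceptance: {s1,s3,s5,s6,s7,s8,s9,s10,s11,s12,s13} | {s0,s2}.
Refine {s1,s3,s5,s6,s7,s8,s9,s10,s11,s12,s13} on symbol p: members go to different blocks, giving {s3,s5,s6,s7,s8,s9,s10,s12,s13} and {s1,s11}.
Refine {s3,s5,s6,s7,s8,s9,s10,s12,s13} on symbol p: members go to different blocks, giving {s5,s6,s7,s8,s9,s13} and {s3,s10,s12}.
Split {s5,s6,s7,s8,s9,s13} by δ(·,p) → {s6,s7,s8,s13} and {s5,s9}.
Split {s6,s7,s8,s13} by δ(·,q) → {s6,s8} and {s7,s13}.
Stable partition: {s6,s8} | {s0,s2} | {s1,s11} | {s3,s10,s12} | {s5,s9} | {s7,s13} — 6 equivalence classes.

6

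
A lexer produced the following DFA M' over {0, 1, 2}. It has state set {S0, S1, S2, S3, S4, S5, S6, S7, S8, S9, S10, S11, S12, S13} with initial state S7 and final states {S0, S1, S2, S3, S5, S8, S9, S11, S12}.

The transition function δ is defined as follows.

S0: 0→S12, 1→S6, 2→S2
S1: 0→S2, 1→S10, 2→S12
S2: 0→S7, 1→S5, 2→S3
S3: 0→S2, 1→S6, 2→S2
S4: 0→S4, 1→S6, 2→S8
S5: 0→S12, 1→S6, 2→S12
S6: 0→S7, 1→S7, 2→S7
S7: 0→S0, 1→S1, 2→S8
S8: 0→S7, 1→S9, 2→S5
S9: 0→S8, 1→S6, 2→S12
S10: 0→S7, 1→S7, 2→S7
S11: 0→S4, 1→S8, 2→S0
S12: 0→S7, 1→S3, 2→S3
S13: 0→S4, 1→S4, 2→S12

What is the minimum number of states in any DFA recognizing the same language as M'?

4

Reachable states from the start: {S0,S1,S2,S3,S5,S6,S7,S8,S9,S10,S12}. Unreachable: {S4,S11,S13} — drop them.
Start with accepting vs non-accepting: {S0,S1,S2,S3,S5,S8,S9,S12} | {S6,S7,S10}.
Split {S0,S1,S2,S3,S5,S8,S9,S12} by δ(·,0) → {S0,S1,S3,S5,S9} and {S2,S8,S12}.
Split {S6,S7,S10} by δ(·,0) → {S6,S10} and {S7}.
Stable partition: {S0,S1,S3,S5,S9} | {S6,S10} | {S2,S8,S12} | {S7} — 4 equivalence classes.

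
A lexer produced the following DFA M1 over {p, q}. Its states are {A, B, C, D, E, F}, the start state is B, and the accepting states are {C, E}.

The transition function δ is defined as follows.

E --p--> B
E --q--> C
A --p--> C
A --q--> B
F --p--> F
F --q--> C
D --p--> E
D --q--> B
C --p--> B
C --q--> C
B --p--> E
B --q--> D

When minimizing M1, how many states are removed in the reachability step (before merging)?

2

Starting at B and following transitions, the reachable set is {B, C, D, E}. That leaves A, F unreachable — 2 in total.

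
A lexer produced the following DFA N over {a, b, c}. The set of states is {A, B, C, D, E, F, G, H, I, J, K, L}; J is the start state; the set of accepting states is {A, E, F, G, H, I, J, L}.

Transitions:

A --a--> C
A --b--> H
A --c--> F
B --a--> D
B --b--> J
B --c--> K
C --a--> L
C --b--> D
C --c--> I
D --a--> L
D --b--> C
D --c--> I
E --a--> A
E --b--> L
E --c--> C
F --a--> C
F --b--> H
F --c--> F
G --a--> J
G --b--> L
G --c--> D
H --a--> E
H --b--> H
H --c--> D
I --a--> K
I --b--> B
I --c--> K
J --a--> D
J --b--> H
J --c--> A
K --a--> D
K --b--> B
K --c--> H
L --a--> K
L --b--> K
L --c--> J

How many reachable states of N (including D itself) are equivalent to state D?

2

Reachable states from the start: {A,B,C,D,E,F,H,I,J,K,L}. Unreachable: {G} — drop them.
Start with accepting vs non-accepting: {A,E,F,H,I,J,L} | {B,C,D,K}.
On input a, block {A,E,F,H,I,J,L} splits into {A,F,I,J,L} and {E,H}.
On input b, block {A,F,I,J,L} splits into {A,F,J} and {I,L}.
Split {B,C,D,K} by δ(·,a) → {B,K} and {C,D}.
Split {B,K} by δ(·,b) → {B} and {K}.
On input a, block {E,H} splits into {E} and {H}.
Refine {I,L} on symbol b: members go to different blocks, giving {I} and {L}.
The partition is now stable with 8 blocks: {A,F,J} | {B} | {E} | {I} | {C,D} | {K} | {H} | {L}.
State D belongs to the block {C,D}, which has 2 states.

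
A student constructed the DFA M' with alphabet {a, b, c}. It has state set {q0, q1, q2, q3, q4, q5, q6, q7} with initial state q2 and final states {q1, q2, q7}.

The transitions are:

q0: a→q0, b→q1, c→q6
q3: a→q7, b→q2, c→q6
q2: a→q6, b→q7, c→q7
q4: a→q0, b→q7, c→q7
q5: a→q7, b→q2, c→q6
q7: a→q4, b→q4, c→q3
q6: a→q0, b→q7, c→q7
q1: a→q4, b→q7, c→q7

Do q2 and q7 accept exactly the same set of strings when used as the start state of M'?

States {q5} cannot be reached from the start state, so discard them.
Start with accepting vs non-accepting: {q1,q2,q7} | {q0,q3,q4,q6}.
On input b, block {q1,q2,q7} splits into {q1,q2} and {q7}.
Refine {q0,q3,q4,q6} on symbol a: members go to different blocks, giving {q0,q4,q6} and {q3}.
On input b, block {q0,q4,q6} splits into {q4,q6} and {q0}.
No further refinement is possible. Final partition (5 blocks): {q1,q2} | {q4,q6} | {q7} | {q3} | {q0}.
q2 and q7 end up in different blocks, so they are distinguishable. For instance, the string 'b' is accepted from only q2.

No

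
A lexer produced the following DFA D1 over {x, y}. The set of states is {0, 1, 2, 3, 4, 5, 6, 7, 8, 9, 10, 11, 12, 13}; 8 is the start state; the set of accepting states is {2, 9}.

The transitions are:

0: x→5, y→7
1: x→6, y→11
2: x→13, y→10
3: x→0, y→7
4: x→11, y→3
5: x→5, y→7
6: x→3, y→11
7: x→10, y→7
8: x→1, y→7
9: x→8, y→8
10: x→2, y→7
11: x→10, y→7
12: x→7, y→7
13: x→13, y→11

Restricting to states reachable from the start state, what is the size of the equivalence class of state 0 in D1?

Reachable states from the start: {0,1,2,3,5,6,7,8,10,11,13}. Unreachable: {4,9,12} — drop them.
Start with accepting vs non-accepting: {2} | {0,1,3,5,6,7,8,10,11,13}.
Refine {0,1,3,5,6,7,8,10,11,13} on symbol x: members go to different blocks, giving {0,1,3,5,6,7,8,11,13} and {10}.
Refine {0,1,3,5,6,7,8,11,13} on symbol x: members go to different blocks, giving {0,1,3,5,6,8,13} and {7,11}.
The partition is now stable with 4 blocks: {2} | {0,1,3,5,6,8,13} | {10} | {7,11}.
The equivalence class containing 0 is {0,1,3,5,6,8,13}, of size 7.

7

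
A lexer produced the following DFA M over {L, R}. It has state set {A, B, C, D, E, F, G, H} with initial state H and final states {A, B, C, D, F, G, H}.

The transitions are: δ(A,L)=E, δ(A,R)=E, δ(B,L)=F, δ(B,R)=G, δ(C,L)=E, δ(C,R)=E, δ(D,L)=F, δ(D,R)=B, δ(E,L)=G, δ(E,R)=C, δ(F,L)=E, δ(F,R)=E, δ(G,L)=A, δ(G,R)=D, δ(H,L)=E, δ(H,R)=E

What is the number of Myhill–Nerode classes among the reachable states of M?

Start with accepting vs non-accepting: {A,B,C,D,F,G,H} | {E}.
Split {A,B,C,D,F,G,H} by δ(·,L) → {A,C,F,H} and {B,D,G}.
No further refinement is possible. Final partition (3 blocks): {A,C,F,H} | {E} | {B,D,G}.

3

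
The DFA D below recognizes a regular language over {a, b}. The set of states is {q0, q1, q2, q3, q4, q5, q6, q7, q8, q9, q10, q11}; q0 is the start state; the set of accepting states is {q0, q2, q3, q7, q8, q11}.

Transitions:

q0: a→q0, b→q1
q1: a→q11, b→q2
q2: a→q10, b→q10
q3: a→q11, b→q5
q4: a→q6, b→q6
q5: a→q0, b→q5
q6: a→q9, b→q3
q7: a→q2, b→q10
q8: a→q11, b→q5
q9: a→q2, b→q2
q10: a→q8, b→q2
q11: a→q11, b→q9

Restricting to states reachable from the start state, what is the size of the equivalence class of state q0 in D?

Reachable states from the start: {q0,q1,q2,q5,q8,q9,q10,q11}. Unreachable: {q3,q4,q6,q7} — drop them.
P0 = {q0,q2,q8,q11} | {q1,q5,q9,q10}.
On input a, block {q0,q2,q8,q11} splits into {q0,q8,q11} and {q2}.
On input a, block {q1,q5,q9,q10} splits into {q1,q5,q10} and {q9}.
Refine {q0,q8,q11} on symbol b: members go to different blocks, giving {q0,q8} and {q11}.
Refine {q0,q8} on symbol a: members go to different blocks, giving {q0} and {q8}.
Split {q1,q5,q10} by δ(·,a) → {q1} and {q5} and {q10}.
Stable partition: {q0} | {q1} | {q2} | {q9} | {q11} | {q8} | {q5} | {q10} — 8 equivalence classes.
The equivalence class containing q0 is {q0}, of size 1.

1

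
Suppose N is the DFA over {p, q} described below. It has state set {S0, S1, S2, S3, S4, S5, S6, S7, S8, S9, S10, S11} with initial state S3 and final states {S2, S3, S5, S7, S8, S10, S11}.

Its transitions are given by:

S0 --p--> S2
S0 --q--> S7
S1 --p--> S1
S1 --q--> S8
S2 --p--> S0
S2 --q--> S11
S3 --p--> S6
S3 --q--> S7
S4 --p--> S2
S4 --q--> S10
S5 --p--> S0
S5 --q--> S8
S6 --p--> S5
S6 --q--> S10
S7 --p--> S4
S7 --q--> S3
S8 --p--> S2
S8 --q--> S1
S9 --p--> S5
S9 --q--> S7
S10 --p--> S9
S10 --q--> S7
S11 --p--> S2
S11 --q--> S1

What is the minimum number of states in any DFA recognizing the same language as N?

Every state is reachable, so we keep all 12.
P0 = {S2,S3,S5,S7,S8,S10,S11} | {S0,S1,S4,S6,S9}.
Refine {S2,S3,S5,S7,S8,S10,S11} on symbol p: members go to different blocks, giving {S2,S3,S5,S7,S10} and {S8,S11}.
Split {S2,S3,S5,S7,S10} by δ(·,q) → {S3,S7,S10} and {S2,S5}.
Refine {S0,S1,S4,S6,S9} on symbol p: members go to different blocks, giving {S0,S4,S6,S9} and {S1}.
Stable partition: {S3,S7,S10} | {S0,S4,S6,S9} | {S8,S11} | {S2,S5} | {S1} — 5 equivalence classes.

5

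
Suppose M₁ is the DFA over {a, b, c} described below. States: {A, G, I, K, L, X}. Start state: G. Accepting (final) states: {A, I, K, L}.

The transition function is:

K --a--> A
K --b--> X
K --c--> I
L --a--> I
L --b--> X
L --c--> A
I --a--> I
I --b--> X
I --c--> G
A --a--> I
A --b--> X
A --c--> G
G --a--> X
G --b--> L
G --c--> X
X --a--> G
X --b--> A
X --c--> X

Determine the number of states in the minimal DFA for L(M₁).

4

First remove the unreachable states {K}; 5 states remain.
Start with accepting vs non-accepting: {A,I,L} | {G,X}.
On input c, block {A,I,L} splits into {A,I} and {L}.
Refine {G,X} on symbol b: members go to different blocks, giving {X} and {G}.
No further refinement is possible. Final partition (4 blocks): {A,I} | {X} | {L} | {G}.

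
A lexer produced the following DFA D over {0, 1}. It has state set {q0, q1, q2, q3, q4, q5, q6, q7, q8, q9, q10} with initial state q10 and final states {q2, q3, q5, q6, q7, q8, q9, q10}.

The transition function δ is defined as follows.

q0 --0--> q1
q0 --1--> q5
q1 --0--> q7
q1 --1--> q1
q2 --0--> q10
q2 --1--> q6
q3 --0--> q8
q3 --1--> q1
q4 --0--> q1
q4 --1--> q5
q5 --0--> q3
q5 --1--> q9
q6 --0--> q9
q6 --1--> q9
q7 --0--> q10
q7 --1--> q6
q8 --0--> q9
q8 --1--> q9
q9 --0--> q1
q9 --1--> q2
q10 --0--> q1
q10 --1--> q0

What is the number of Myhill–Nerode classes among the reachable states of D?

Reachable states from the start: {q0,q1,q2,q3,q5,q6,q7,q8,q9,q10}. Unreachable: {q4} — drop them.
P0 = {q2,q3,q5,q6,q7,q8,q9,q10} | {q0,q1}.
Split {q2,q3,q5,q6,q7,q8,q9,q10} by δ(·,0) → {q2,q3,q5,q6,q7,q8} and {q9,q10}.
Split {q2,q3,q5,q6,q7,q8} by δ(·,0) → {q2,q6,q7,q8} and {q3,q5}.
Split {q2,q6,q7,q8} by δ(·,1) → {q2,q7} and {q6,q8}.
Split {q0,q1} by δ(·,0) → {q0} and {q1}.
Refine {q9,q10} on symbol 1: members go to different blocks, giving {q9} and {q10}.
On input 0, block {q3,q5} splits into {q3} and {q5}.
No further refinement is possible. Final partition (8 blocks): {q2,q7} | {q0} | {q9} | {q3} | {q6,q8} | {q1} | {q10} | {q5}.

8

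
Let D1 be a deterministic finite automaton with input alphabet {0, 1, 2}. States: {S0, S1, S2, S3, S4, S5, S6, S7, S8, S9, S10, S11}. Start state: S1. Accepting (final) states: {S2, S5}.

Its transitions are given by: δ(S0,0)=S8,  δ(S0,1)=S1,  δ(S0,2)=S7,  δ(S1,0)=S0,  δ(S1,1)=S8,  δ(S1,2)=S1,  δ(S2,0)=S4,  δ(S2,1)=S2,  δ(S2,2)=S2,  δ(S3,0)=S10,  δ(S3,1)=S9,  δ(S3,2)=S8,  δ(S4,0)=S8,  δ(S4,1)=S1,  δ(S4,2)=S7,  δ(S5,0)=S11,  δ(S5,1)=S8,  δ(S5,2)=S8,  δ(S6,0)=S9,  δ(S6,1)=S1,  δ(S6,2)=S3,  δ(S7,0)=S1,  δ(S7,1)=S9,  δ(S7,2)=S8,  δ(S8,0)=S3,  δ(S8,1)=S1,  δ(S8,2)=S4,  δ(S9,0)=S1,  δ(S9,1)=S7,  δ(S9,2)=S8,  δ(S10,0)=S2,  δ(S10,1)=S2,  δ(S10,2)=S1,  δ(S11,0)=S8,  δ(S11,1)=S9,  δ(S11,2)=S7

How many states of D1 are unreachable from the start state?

No path from S1 leads to S5, S6, S11; the other 9 states are all reachable.

3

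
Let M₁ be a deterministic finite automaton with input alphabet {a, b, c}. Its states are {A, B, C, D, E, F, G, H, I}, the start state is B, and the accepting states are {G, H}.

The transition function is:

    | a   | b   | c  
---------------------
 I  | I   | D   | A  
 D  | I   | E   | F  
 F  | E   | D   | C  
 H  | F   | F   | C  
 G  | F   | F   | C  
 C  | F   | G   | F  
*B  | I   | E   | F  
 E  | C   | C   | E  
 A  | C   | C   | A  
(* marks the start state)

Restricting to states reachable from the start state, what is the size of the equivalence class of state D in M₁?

2

States {H} cannot be reached from the start state, so discard them.
Initial partition by acceptance: {G} | {A,B,C,D,E,F,I}.
Refine {A,B,C,D,E,F,I} on symbol b: members go to different blocks, giving {A,B,D,E,F,I} and {C}.
On input a, block {A,B,D,E,F,I} splits into {B,D,F,I} and {A,E}.
Split {B,D,F,I} by δ(·,a) → {B,D,I} and {F}.
Split {B,D,I} by δ(·,b) → {B,D} and {I}.
The partition is now stable with 6 blocks: {G} | {B,D} | {C} | {A,E} | {F} | {I}.
State D belongs to the block {B,D}, which has 2 states.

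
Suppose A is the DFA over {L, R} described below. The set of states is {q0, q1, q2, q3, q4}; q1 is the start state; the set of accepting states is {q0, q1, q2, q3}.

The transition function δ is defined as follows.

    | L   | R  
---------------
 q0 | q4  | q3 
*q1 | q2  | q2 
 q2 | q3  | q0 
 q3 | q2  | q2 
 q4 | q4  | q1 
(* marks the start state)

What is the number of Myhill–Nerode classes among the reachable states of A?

4

P0 = {q0,q1,q2,q3} | {q4}.
Refine {q0,q1,q2,q3} on symbol L: members go to different blocks, giving {q1,q2,q3} and {q0}.
Refine {q1,q2,q3} on symbol R: members go to different blocks, giving {q1,q3} and {q2}.
Stable partition: {q1,q3} | {q4} | {q0} | {q2} — 4 equivalence classes.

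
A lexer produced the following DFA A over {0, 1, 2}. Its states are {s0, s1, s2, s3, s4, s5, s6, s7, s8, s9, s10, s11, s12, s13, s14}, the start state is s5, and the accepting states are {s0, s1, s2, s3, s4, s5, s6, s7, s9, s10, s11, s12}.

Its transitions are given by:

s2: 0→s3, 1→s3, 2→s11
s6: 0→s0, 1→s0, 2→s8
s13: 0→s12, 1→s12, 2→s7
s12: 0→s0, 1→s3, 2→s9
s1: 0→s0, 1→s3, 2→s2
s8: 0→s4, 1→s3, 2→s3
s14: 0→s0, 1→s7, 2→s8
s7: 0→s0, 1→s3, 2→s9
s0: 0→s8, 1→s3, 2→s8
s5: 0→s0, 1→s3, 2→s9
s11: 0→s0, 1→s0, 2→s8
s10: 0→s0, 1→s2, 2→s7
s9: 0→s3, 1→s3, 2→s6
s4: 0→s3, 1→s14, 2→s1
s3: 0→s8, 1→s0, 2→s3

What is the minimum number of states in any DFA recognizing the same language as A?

8

Reachable states from the start: {s0,s1,s2,s3,s4,s5,s6,s7,s8,s9,s11,s14}. Unreachable: {s10,s12,s13} — drop them.
P0 = {s0,s1,s2,s3,s4,s5,s6,s7,s9,s11} | {s8,s14}.
On input 0, block {s0,s1,s2,s3,s4,s5,s6,s7,s9,s11} splits into {s1,s2,s4,s5,s6,s7,s9,s11} and {s0,s3}.
Split {s1,s2,s4,s5,s6,s7,s9,s11} by δ(·,1) → {s1,s2,s5,s6,s7,s9,s11} and {s4}.
Refine {s1,s2,s5,s6,s7,s9,s11} on symbol 2: members go to different blocks, giving {s1,s2,s5,s7,s9} and {s6,s11}.
Split {s1,s2,s5,s7,s9} by δ(·,2) → {s1,s5,s7} and {s2,s9}.
Split {s8,s14} by δ(·,0) → {s8} and {s14}.
Split {s0,s3} by δ(·,2) → {s0} and {s3}.
Stable partition: {s1,s5,s7} | {s8} | {s0} | {s4} | {s6,s11} | {s2,s9} | {s14} | {s3} — 8 equivalence classes.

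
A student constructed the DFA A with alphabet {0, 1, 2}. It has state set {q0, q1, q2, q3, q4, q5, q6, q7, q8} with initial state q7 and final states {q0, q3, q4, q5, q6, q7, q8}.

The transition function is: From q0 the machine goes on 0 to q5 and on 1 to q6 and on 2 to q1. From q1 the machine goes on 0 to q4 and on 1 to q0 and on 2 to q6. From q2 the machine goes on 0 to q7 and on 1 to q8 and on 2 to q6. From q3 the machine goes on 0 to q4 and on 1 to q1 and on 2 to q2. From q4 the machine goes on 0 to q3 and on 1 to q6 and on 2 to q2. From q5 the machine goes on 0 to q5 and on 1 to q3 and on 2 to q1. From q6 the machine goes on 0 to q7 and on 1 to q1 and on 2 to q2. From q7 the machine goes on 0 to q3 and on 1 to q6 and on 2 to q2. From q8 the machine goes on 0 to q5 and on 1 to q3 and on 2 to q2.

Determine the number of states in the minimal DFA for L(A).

Every state is reachable, so we keep all 9.
P0 = {q0,q3,q4,q5,q6,q7,q8} | {q1,q2}.
On input 1, block {q0,q3,q4,q5,q6,q7,q8} splits into {q0,q4,q5,q7,q8} and {q3,q6}.
Refine {q0,q4,q5,q7,q8} on symbol 0: members go to different blocks, giving {q0,q5,q8} and {q4,q7}.
No further refinement is possible. Final partition (4 blocks): {q0,q5,q8} | {q1,q2} | {q3,q6} | {q4,q7}.

4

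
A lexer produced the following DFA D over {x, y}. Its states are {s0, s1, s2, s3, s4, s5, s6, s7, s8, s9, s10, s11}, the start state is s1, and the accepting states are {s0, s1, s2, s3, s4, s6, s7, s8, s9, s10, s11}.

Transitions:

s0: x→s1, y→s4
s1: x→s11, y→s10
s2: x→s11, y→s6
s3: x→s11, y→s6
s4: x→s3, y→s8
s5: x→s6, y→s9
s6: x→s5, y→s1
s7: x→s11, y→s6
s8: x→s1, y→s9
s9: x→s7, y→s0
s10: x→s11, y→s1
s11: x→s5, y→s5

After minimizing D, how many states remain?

States {s2} cannot be reached from the start state, so discard them.
Start with accepting vs non-accepting: {s0,s1,s3,s4,s6,s7,s8,s9,s10,s11} | {s5}.
Split {s0,s1,s3,s4,s6,s7,s8,s9,s10,s11} by δ(·,x) → {s0,s1,s3,s4,s7,s8,s9,s10} and {s6,s11}.
Split {s0,s1,s3,s4,s7,s8,s9,s10} by δ(·,x) → {s0,s4,s8,s9} and {s1,s3,s7,s10}.
Split {s6,s11} by δ(·,y) → {s6} and {s11}.
Refine {s1,s3,s7,s10} on symbol y: members go to different blocks, giving {s1,s10} and {s3,s7}.
Refine {s0,s4,s8,s9} on symbol x: members go to different blocks, giving {s0,s8} and {s4,s9}.
No further refinement is possible. Final partition (7 blocks): {s0,s8} | {s5} | {s6} | {s1,s10} | {s11} | {s3,s7} | {s4,s9}.

7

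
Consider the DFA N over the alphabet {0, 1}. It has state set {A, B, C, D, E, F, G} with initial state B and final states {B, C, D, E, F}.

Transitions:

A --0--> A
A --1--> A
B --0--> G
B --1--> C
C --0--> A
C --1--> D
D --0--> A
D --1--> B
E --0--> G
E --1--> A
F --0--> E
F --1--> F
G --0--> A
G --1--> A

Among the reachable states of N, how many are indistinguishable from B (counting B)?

First remove the unreachable states {E,F}; 5 states remain.
Start with accepting vs non-accepting: {B,C,D} | {A,G}.
No further refinement is possible. Final partition (2 blocks): {B,C,D} | {A,G}.
State B belongs to the block {B,C,D}, which has 3 states.

3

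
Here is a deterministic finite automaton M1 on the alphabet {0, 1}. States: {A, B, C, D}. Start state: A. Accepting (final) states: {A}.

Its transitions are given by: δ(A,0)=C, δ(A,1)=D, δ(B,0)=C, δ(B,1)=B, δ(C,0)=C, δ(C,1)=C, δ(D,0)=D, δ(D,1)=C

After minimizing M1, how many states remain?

Reachable states from the start: {A,C,D}. Unreachable: {B} — drop them.
Start with accepting vs non-accepting: {A} | {C,D}.
No further refinement is possible. Final partition (2 blocks): {A} | {C,D}.

2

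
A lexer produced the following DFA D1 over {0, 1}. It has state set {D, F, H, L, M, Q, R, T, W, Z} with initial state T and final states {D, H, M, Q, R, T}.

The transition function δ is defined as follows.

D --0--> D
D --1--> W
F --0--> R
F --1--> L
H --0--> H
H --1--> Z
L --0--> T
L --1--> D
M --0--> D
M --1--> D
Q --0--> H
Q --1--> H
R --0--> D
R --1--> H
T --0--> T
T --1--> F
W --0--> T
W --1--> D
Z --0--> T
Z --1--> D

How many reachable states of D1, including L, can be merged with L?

3

First remove the unreachable states {M,Q}; 8 states remain.
P0 = {D,H,R,T} | {F,L,W,Z}.
Refine {D,H,R,T} on symbol 1: members go to different blocks, giving {D,H,T} and {R}.
Split {F,L,W,Z} by δ(·,0) → {L,W,Z} and {F}.
On input 1, block {D,H,T} splits into {D,H} and {T}.
No further refinement is possible. Final partition (5 blocks): {D,H} | {L,W,Z} | {R} | {F} | {T}.
The equivalence class containing L is {L,W,Z}, of size 3.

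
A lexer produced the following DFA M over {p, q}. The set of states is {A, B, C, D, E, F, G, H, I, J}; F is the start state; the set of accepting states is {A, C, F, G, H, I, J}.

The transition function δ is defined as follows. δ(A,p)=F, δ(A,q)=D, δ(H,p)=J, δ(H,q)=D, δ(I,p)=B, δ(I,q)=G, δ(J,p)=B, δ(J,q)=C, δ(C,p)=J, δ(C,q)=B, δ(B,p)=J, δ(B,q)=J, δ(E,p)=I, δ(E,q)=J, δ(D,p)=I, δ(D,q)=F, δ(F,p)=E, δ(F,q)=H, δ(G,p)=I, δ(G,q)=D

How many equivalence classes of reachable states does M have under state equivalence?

Reachable states from the start: {B,C,D,E,F,G,H,I,J}. Unreachable: {A} — drop them.
P0 = {C,F,G,H,I,J} | {B,D,E}.
Refine {C,F,G,H,I,J} on symbol p: members go to different blocks, giving {C,G,H} and {F,I,J}.
The partition is now stable with 3 blocks: {C,G,H} | {B,D,E} | {F,I,J}.

3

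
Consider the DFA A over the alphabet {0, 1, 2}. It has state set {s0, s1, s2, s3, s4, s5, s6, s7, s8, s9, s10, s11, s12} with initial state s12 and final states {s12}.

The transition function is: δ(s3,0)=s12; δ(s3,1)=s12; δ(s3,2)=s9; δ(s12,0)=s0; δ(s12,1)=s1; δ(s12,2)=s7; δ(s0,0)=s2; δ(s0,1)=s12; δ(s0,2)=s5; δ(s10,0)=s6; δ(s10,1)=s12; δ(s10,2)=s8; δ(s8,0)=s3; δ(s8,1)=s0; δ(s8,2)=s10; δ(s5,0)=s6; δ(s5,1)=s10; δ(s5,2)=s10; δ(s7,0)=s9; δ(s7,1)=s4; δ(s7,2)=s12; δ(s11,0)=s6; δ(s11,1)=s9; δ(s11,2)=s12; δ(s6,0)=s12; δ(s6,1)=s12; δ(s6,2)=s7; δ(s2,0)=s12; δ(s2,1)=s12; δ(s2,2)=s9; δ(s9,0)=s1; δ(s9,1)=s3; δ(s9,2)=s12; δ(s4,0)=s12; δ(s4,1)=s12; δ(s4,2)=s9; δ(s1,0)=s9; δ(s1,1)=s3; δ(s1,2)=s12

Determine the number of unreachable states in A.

BFS from s12 reaches {s0, s1, s2, s3, s4, s5, s6, s7, s8, s9, s10, s12}; the 1 state(s) s11 are never visited.

1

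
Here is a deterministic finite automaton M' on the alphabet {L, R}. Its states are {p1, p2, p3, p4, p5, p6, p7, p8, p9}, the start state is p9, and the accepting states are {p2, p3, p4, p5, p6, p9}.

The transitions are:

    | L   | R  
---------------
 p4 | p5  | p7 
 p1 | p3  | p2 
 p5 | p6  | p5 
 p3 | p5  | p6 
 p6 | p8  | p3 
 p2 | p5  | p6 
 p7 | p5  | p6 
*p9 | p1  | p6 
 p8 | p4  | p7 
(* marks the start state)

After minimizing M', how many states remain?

8

Start with accepting vs non-accepting: {p2,p3,p4,p5,p6,p9} | {p1,p7,p8}.
On input L, block {p2,p3,p4,p5,p6,p9} splits into {p2,p3,p4,p5} and {p6,p9}.
Refine {p2,p3,p4,p5} on symbol L: members go to different blocks, giving {p2,p3,p4} and {p5}.
Refine {p2,p3,p4} on symbol R: members go to different blocks, giving {p2,p3} and {p4}.
On input L, block {p1,p7,p8} splits into {p1} and {p7} and {p8}.
Refine {p6,p9} on symbol L: members go to different blocks, giving {p6} and {p9}.
No further refinement is possible. Final partition (8 blocks): {p2,p3} | {p1} | {p6} | {p5} | {p4} | {p7} | {p8} | {p9}.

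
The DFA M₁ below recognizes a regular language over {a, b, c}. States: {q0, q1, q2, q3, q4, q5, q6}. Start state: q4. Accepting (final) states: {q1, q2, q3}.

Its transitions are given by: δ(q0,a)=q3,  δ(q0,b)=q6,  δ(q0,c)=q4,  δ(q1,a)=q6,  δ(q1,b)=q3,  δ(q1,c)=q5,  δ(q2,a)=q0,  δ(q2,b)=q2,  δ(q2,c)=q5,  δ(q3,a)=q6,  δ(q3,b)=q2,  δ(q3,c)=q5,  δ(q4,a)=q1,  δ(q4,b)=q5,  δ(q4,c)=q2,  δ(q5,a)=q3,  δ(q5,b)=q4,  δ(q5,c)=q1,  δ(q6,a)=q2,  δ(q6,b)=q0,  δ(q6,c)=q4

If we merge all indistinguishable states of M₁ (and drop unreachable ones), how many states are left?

3

P0 = {q1,q2,q3} | {q0,q4,q5,q6}.
Refine {q0,q4,q5,q6} on symbol c: members go to different blocks, giving {q0,q6} and {q4,q5}.
Stable partition: {q1,q2,q3} | {q0,q6} | {q4,q5} — 3 equivalence classes.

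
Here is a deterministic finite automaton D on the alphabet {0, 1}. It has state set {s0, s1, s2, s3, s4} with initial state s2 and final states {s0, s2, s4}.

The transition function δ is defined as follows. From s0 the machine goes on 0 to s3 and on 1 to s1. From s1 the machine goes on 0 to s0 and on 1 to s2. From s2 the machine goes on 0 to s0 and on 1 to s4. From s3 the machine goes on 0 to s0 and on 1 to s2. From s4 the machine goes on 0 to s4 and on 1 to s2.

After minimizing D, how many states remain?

Every state is reachable, so we keep all 5.
Start with accepting vs non-accepting: {s0,s2,s4} | {s1,s3}.
Split {s0,s2,s4} by δ(·,0) → {s2,s4} and {s0}.
Refine {s2,s4} on symbol 0: members go to different blocks, giving {s2} and {s4}.
No further refinement is possible. Final partition (4 blocks): {s2} | {s1,s3} | {s0} | {s4}.

4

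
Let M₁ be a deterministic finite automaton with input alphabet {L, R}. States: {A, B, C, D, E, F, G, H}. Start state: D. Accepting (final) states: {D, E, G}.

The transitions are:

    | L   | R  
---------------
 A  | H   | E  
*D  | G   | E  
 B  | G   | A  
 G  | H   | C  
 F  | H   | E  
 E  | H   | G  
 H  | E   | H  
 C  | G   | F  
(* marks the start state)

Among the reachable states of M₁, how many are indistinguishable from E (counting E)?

1

States {A,B} cannot be reached from the start state, so discard them.
Start with accepting vs non-accepting: {D,E,G} | {C,F,H}.
Refine {D,E,G} on symbol L: members go to different blocks, giving {E,G} and {D}.
Refine {E,G} on symbol R: members go to different blocks, giving {E} and {G}.
On input L, block {C,F,H} splits into {C} and {F} and {H}.
No further refinement is possible. Final partition (6 blocks): {E} | {C} | {D} | {G} | {F} | {H}.
State E belongs to the block {E}, which has 1 states.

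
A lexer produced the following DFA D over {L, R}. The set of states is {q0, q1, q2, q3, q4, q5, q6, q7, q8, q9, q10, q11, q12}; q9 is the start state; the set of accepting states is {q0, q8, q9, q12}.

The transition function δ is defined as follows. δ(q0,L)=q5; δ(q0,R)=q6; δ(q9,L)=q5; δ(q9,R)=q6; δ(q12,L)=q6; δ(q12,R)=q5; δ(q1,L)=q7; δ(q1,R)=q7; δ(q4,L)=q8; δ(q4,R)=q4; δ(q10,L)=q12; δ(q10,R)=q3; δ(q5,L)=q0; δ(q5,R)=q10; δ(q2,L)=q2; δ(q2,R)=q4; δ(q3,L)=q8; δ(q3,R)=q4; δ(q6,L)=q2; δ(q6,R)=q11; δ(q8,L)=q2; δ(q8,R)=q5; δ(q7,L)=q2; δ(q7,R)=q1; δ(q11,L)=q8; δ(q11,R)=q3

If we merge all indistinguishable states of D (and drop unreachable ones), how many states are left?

5

First remove the unreachable states {q1,q7}; 11 states remain.
Start with accepting vs non-accepting: {q0,q8,q9,q12} | {q2,q3,q4,q5,q6,q10,q11}.
On input L, block {q2,q3,q4,q5,q6,q10,q11} splits into {q3,q4,q5,q10,q11} and {q2,q6}.
Split {q0,q8,q9,q12} by δ(·,L) → {q0,q9} and {q8,q12}.
Split {q3,q4,q5,q10,q11} by δ(·,L) → {q3,q4,q10,q11} and {q5}.
The partition is now stable with 5 blocks: {q0,q9} | {q3,q4,q10,q11} | {q2,q6} | {q8,q12} | {q5}.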